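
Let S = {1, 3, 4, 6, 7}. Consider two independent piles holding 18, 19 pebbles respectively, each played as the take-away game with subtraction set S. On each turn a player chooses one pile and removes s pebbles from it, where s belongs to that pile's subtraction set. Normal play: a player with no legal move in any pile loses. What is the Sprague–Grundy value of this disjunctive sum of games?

1

All piles use S = {1, 3, 4, 6, 7}:
n :  0  1  2  3  4  5  6  7  8  9 10 11 12 13 14 15 16 17 18 19
G :  0  1  0  1  2  3  2  3  4  5  0  1  0  1  2  3  2  3  4  5
Pile A: G(18) = 4.
Pile B: G(19) = 5.
Combined Grundy value = 4 ⊕ 5 = 1.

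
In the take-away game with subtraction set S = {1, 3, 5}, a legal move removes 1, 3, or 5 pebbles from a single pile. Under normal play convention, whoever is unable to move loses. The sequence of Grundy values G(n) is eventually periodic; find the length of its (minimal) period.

G(0) = 0
G(1) = mex{0} = 1
G(2) = mex{1} = 0
G(3) = mex{0,0} = 1
G(4) = mex{1,1} = 0
G(5) = mex{0,0,0} = 1
G(6) = mex{1,1,1} = 0
G(7) = mex{0,0,0} = 1
G(8) = mex{1,1,1} = 0
G(9) = mex{0,0,0} = 1
G(10) = mex{1,1,1} = 0
G(11) = mex{0,0,0} = 1
G(12) = mex{1,1,1} = 0
G(13) = mex{0,0,0} = 1
G(14) = mex{1,1,1} = 0
G(n+2) = G(n) holds for n = 0,…,4 (a full window of length max(S) = 5), so the sequence is purely periodic with period 2.

2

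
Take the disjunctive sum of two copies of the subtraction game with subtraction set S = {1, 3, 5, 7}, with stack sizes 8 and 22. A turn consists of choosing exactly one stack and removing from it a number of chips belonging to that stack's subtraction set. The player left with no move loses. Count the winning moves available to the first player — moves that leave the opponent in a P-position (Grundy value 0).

0

All stacks use S = {1, 3, 5, 7}:
G(0) = 0
G(1) = mex{0} = 1
G(2) = mex{1} = 0
G(3) = mex{0,0} = 1
G(4) = mex{1,1} = 0
G(5) = mex{0,0,0} = 1
G(6) = mex{1,1,1} = 0
G(7) = mex{0,0,0,0} = 1
G(8) = mex{1,1,1,1} = 0
G(9) = mex{0,0,0,0} = 1
G(10) = mex{1,1,1,1} = 0
G(11) = mex{0,0,0,0} = 1
G(12) = mex{1,1,1,1} = 0
G(13) = mex{0,0,0,0} = 1
G(14) = mex{1,1,1,1} = 0
G(15) = mex{0,0,0,0} = 1
G(16) = mex{1,1,1,1} = 0
G(17) = mex{0,0,0,0} = 1
G(18) = mex{1,1,1,1} = 0
G(19) = mex{0,0,0,0} = 1
G(20) = mex{1,1,1,1} = 0
G(21) = mex{0,0,0,0} = 1
G(22) = mex{1,1,1,1} = 0
Stack A: G(8) = 0.
Stack B: G(22) = 0.
Combined Grundy value = 0 ⊕ 0 = 0.
A winning move leaves total XOR = 0, i.e. changes one component's Grundy value g to g ⊕ X where X is the current total.
Stack A: target g' = 0⊕0 = 0, but every legal move changes the Grundy value (mex property), so 0 moves.
Stack B: target g' = 0⊕0 = 0, but every legal move changes the Grundy value (mex property), so 0 moves.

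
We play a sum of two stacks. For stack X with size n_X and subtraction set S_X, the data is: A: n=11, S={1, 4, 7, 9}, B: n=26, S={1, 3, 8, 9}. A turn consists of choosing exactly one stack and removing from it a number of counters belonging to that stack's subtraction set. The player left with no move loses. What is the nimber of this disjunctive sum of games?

3

Stack A, S = {1, 4, 7, 9}:
n :  0  1  2  3  4  5  6  7  8  9 10 11
G :  0  1  0  1  2  0  1  2  0  1  0  1
G_A(11) = 1.
Stack B, S = {1, 3, 8, 9}:
G(0) = 0
G(1) = mex{0} = 1
G(2) = mex{1} = 0
G(3) = mex{0,0} = 1
G(4) = mex{1,1} = 0
G(5) = mex{0,0} = 1
G(6) = mex{1,1} = 0
G(7) = mex{0,0} = 1
G(8) = mex{1,1,0} = 2
G(9) = mex{2,0,1,0} = 3
G(10) = mex{3,1,0,1} = 2
G(11) = mex{2,2,1,0} = 3
G(12) = mex{3,3,0,1} = 2
G(13) = mex{2,2,1,0} = 3
G(14) = mex{3,3,0,1} = 2
G(15) = mex{2,2,1,0} = 3
G(16) = mex{3,3,2,1} = 0
G(17) = mex{0,2,3,2} = 1
G(18) = mex{1,3,2,3} = 0
G(19) = mex{0,0,3,2} = 1
G(20) = mex{1,1,2,3} = 0
G(21) = mex{0,0,3,2} = 1
G(22) = mex{1,1,2,3} = 0
G(23) = mex{0,0,3,2} = 1
G(24) = mex{1,1,0,3} = 2
G(25) = mex{2,0,1,0} = 3
G(26) = mex{3,1,0,1} = 2
G_B(26) = 2.
Combined Grundy value = 1 ⊕ 2 = 3.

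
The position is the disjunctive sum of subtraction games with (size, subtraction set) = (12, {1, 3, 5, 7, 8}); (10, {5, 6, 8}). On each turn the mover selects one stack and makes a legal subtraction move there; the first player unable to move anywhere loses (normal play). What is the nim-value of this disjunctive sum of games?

0

Stack A, S = {1, 3, 5, 7, 8}:
G(0) = 0
G(1) = mex{0} = 1
G(2) = mex{1} = 0
G(3) = mex{0,0} = 1
G(4) = mex{1,1} = 0
G(5) = mex{0,0,0} = 1
G(6) = mex{1,1,1} = 0
G(7) = mex{0,0,0,0} = 1
G(8) = mex{1,1,1,1,0} = 2
G(9) = mex{2,0,0,0,1} = 3
G(10) = mex{3,1,1,1,0} = 2
G(11) = mex{2,2,0,0,1} = 3
G(12) = mex{3,3,1,1,0} = 2
G_A(12) = 2.
Stack B, S = {5, 6, 8}:
n :  0  1  2  3  4  5  6  7  8  9 10
G :  0  0  0  0  0  1  1  1  1  1  2
G_B(10) = 2.
Combined Grundy value = 2 ⊕ 2 = 0.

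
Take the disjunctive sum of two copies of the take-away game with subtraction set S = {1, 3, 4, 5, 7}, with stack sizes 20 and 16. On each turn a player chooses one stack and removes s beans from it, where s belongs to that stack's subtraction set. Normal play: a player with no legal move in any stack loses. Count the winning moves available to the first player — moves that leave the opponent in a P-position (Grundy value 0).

All stacks use S = {1, 3, 4, 5, 7}:
G(0) = 0
G(1) = mex{0} = 1
G(2) = mex{1} = 0
G(3) = mex{0,0} = 1
G(4) = mex{1,1,0} = 2
G(5) = mex{2,0,1,0} = 3
G(6) = mex{3,1,0,1} = 2
G(7) = mex{2,2,1,0,0} = 3
G(8) = mex{3,3,2,1,1} = 0
G(9) = mex{0,2,3,2,0} = 1
G(10) = mex{1,3,2,3,1} = 0
G(11) = mex{0,0,3,2,2} = 1
G(12) = mex{1,1,0,3,3} = 2
G(13) = mex{2,0,1,0,2} = 3
G(14) = mex{3,1,0,1,3} = 2
G(15) = mex{2,2,1,0,0} = 3
G(16) = mex{3,3,2,1,1} = 0
G(17) = mex{0,2,3,2,0} = 1
G(18) = mex{1,3,2,3,1} = 0
G(19) = mex{0,0,3,2,2} = 1
G(20) = mex{1,1,0,3,3} = 2
Stack A: G(20) = 2.
Stack B: G(16) = 0.
Combined Grundy value = 2 ⊕ 0 = 2.
A winning move leaves total XOR = 0, i.e. changes one component's Grundy value g to g ⊕ X where X is the current total.
Stack A: need g' = 2⊕2 = 0. Options: 20−1→G=1, 20−3→G=1, 20−4→G=0, 20−5→G=3, 20−7→G=3. Hits: 1.
Stack B: need g' = 0⊕2 = 2. Options: 16−1→G=3, 16−3→G=3, 16−4→G=2, 16−5→G=1, 16−7→G=1. Hits: 1.

2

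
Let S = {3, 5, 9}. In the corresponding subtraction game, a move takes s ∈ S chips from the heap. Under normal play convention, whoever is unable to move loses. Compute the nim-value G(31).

n :  0  1  2  3  4  5  6  7  8  9 10 11 12 13 14 15 16 17 18 19 20 21 22 23 24 25 26 27 28 29 30 31
G :  0  0  0  1  1  1  2  2  0  3  3  1  0  2  0  1  0  1  0  1  0  1  0  1  0  1  0  1  0  1  0  1

1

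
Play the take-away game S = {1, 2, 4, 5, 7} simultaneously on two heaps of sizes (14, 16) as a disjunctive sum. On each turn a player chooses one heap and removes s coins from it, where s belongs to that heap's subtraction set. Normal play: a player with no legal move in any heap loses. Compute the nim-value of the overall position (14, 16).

All heaps use S = {1, 2, 4, 5, 7}:
n :  0  1  2  3  4  5  6  7  8  9 10 11 12 13 14 15 16
G :  0  1  2  0  1  2  0  1  2  0  1  2  0  1  2  0  1
Heap A: G(14) = 2.
Heap B: G(16) = 1.
Combined Grundy value = 2 ⊕ 1 = 3.

3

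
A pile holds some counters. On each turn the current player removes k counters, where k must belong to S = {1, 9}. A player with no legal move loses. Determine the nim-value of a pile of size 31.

G(0) = 0
G(1) = mex{0} = 1
G(2) = mex{1} = 0
G(3) = mex{0} = 1
G(4) = mex{1} = 0
G(5) = mex{0} = 1
G(6) = mex{1} = 0
G(7) = mex{0} = 1
G(8) = mex{1} = 0
G(9) = mex{0,0} = 1
G(10) = mex{1,1} = 0
G(11) = mex{0,0} = 1
G(12) = mex{1,1} = 0
G(13) = mex{0,0} = 1
G(14) = mex{1,1} = 0
G(15) = mex{0,0} = 1
G(16) = mex{1,1} = 0
G(17) = mex{0,0} = 1
G(18) = mex{1,1} = 0
G(19) = mex{0,0} = 1
G(20) = mex{1,1} = 0
G(21) = mex{0,0} = 1
G(22) = mex{1,1} = 0
G(23) = mex{0,0} = 1
G(24) = mex{1,1} = 0
G(25) = mex{0,0} = 1
G(26) = mex{1,1} = 0
G(27) = mex{0,0} = 1
G(28) = mex{1,1} = 0
G(29) = mex{0,0} = 1
G(30) = mex{1,1} = 0
G(31) = mex{0,0} = 1

1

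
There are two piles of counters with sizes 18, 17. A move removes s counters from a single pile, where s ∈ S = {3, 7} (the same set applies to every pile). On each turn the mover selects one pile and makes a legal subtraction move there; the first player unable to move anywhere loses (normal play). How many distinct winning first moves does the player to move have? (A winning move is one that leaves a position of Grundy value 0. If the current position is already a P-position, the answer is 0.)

All piles use S = {3, 7}:
n :  0  1  2  3  4  5  6  7  8  9 10 11 12 13 14 15 16 17 18
G :  0  0  0  1  1  1  0  2  2  1  0  0  0  1  1  1  0  2  2
Pile A: G(18) = 2.
Pile B: G(17) = 2.
Combined Grundy value = 2 ⊕ 2 = 0.
A winning move leaves total XOR = 0, i.e. changes one component's Grundy value g to g ⊕ X where X is the current total.
Pile A: target g' = 2⊕0 = 2, but every legal move changes the Grundy value (mex property), so 0 moves.
Pile B: target g' = 2⊕0 = 2, but every legal move changes the Grundy value (mex property), so 0 moves.

0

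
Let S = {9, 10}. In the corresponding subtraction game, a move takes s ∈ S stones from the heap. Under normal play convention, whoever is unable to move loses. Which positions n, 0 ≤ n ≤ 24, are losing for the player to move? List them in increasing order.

n :  0  1  2  3  4  5  6  7  8  9 10 11 12 13 14 15 16 17 18 19 20 21 22 23 24
G :  0  0  0  0  0  0  0  0  0  1  1  1  1  1  1  1  1  1  2  0  0  0  0  0  0
P-positions are exactly the n with G(n) = 0.

0, 1, 2, 3, 4, 5, 6, 7, 8, 19, 20, 21, 22, 23, 24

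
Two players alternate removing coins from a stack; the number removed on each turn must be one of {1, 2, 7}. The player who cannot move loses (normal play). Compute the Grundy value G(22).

G(0) = 0
G(1) = mex{0} = 1
G(2) = mex{1,0} = 2
G(3) = mex{2,1} = 0
G(4) = mex{0,2} = 1
G(5) = mex{1,0} = 2
G(6) = mex{2,1} = 0
G(7) = mex{0,2,0} = 1
G(8) = mex{1,0,1} = 2
G(9) = mex{2,1,2} = 0
G(10) = mex{0,2,0} = 1
G(11) = mex{1,0,1} = 2
G(12) = mex{2,1,2} = 0
G(13) = mex{0,2,0} = 1
G(14) = mex{1,0,1} = 2
G(15) = mex{2,1,2} = 0
G(16) = mex{0,2,0} = 1
G(17) = mex{1,0,1} = 2
G(18) = mex{2,1,2} = 0
G(19) = mex{0,2,0} = 1
G(20) = mex{1,0,1} = 2
G(21) = mex{2,1,2} = 0
G(22) = mex{0,2,0} = 1

1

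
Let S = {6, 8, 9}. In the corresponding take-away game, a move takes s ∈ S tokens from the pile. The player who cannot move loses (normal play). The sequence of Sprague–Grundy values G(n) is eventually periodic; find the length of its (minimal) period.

15

n :  0  1  2  3  4  5  6  7  8  9 10 11 12 13 14 15 16 17 18 19 20 21 22 23 24 25 26 27 28 29 30 31
G :  0  0  0  0  0  0  1  1  1  1  1  1  2  2  2  0  0  0  0  0  0  1  1  1  1  1  1  2  2  2  0  0
G(n+15) = G(n) holds for n = 0,…,8 (a full window of length max(S) = 9), so the sequence is purely periodic with period 15.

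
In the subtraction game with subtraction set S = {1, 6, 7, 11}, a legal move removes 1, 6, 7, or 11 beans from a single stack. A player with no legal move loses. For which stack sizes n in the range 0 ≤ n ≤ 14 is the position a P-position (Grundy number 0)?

n :  0  1  2  3  4  5  6  7  8  9 10 11 12 13 14
G :  0  1  0  1  0  1  2  3  2  3  2  3  0  1  0
P-positions are exactly the n with G(n) = 0.

0, 2, 4, 12, 14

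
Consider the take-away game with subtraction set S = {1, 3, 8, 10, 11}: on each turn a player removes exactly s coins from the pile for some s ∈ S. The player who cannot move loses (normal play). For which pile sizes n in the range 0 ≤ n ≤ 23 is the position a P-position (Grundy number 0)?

0, 2, 4, 6, 18, 20, 22

n :  0  1  2  3  4  5  6  7  8  9 10 11 12 13 14 15 16 17 18 19 20 21 22 23
G :  0  1  0  1  0  1  0  1  2  3  2  3  2  3  2  3  4  5  0  1  0  1  0  1
P-positions are exactly the n with G(n) = 0.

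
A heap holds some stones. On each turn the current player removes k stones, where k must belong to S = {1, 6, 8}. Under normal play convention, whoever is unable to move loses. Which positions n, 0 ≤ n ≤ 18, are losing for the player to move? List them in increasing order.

n :  0  1  2  3  4  5  6  7  8  9 10 11 12 13 14 15 16 17 18
G :  0  1  0  1  0  1  2  0  1  0  1  0  1  2  0  1  0  1  0
P-positions are exactly the n with G(n) = 0.

0, 2, 4, 7, 9, 11, 14, 16, 18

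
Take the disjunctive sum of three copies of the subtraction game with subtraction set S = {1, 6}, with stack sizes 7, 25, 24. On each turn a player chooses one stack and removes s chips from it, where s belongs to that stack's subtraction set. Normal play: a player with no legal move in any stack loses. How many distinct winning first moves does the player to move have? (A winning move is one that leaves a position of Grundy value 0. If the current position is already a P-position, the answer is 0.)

All stacks use S = {1, 6}:
G(0) = 0
G(1) = mex{0} = 1
G(2) = mex{1} = 0
G(3) = mex{0} = 1
G(4) = mex{1} = 0
G(5) = mex{0} = 1
G(6) = mex{1,0} = 2
G(7) = mex{2,1} = 0
G(8) = mex{0,0} = 1
G(9) = mex{1,1} = 0
G(10) = mex{0,0} = 1
G(11) = mex{1,1} = 0
G(12) = mex{0,2} = 1
G(13) = mex{1,0} = 2
G(14) = mex{2,1} = 0
G(15) = mex{0,0} = 1
G(16) = mex{1,1} = 0
G(17) = mex{0,0} = 1
G(18) = mex{1,1} = 0
G(19) = mex{0,2} = 1
G(20) = mex{1,0} = 2
G(21) = mex{2,1} = 0
G(22) = mex{0,0} = 1
G(23) = mex{1,1} = 0
G(24) = mex{0,0} = 1
G(25) = mex{1,1} = 0
Stack A: G(7) = 0.
Stack B: G(25) = 0.
Stack C: G(24) = 1.
Combined Grundy value = 0 ⊕ 0 ⊕ 1 = 1.
A winning move leaves total XOR = 0, i.e. changes one component's Grundy value g to g ⊕ X where X is the current total.
Stack A: need g' = 0⊕1 = 1. Options: 7−1→G=2, 7−6→G=1. Hits: 1.
Stack B: need g' = 0⊕1 = 1. Options: 25−1→G=1, 25−6→G=1. Hits: 2.
Stack C: need g' = 1⊕1 = 0. Options: 24−1→G=0, 24−6→G=0. Hits: 2.

5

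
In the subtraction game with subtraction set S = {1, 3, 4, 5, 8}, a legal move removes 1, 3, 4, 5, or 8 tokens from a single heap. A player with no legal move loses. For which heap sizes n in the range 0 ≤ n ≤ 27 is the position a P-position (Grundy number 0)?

0, 2, 9, 11, 18, 20, 27

n :  0  1  2  3  4  5  6  7  8  9 10 11 12 13 14 15 16 17 18 19 20 21 22 23 24 25 26 27
G :  0  1  0  1  2  3  2  3  4  0  1  0  1  2  3  2  3  4  0  1  0  1  2  3  2  3  4  0
P-positions are exactly the n with G(n) = 0.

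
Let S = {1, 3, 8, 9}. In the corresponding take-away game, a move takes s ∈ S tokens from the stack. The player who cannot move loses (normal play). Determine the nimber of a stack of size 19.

n :  0  1  2  3  4  5  6  7  8  9 10 11 12 13 14 15 16 17 18 19
G :  0  1  0  1  0  1  0  1  2  3  2  3  2  3  2  3  0  1  0  1

1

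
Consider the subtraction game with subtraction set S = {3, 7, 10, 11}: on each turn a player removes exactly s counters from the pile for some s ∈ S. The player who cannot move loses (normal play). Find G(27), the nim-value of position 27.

G(0) = 0
G(1) = mex{} = 0
G(2) = mex{} = 0
G(3) = mex{0} = 1
G(4) = mex{0} = 1
G(5) = mex{0} = 1
G(6) = mex{1} = 0
G(7) = mex{1,0} = 2
G(8) = mex{1,0} = 2
G(9) = mex{0,0} = 1
G(10) = mex{2,1,0} = 3
G(11) = mex{2,1,0,0} = 3
G(12) = mex{1,1,0,0} = 2
G(13) = mex{3,0,1,0} = 2
G(14) = mex{3,2,1,1} = 0
G(15) = mex{2,2,1,1} = 0
G(16) = mex{2,1,0,1} = 3
G(17) = mex{0,3,2,0} = 1
G(18) = mex{0,3,2,2} = 1
G(19) = mex{3,2,1,2} = 0
G(20) = mex{1,2,3,1} = 0
G(21) = mex{1,0,3,3} = 2
G(22) = mex{0,0,2,3} = 1
G(23) = mex{0,3,2,2} = 1
G(24) = mex{2,1,0,2} = 3
G(25) = mex{1,1,0,0} = 2
G(26) = mex{1,0,3,0} = 2
G(27) = mex{3,0,1,3} = 2

2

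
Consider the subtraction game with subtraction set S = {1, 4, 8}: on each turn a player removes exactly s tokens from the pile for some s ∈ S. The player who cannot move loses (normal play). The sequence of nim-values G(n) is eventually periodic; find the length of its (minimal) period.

12

G(0) = 0
G(1) = mex{0} = 1
G(2) = mex{1} = 0
G(3) = mex{0} = 1
G(4) = mex{1,0} = 2
G(5) = mex{2,1} = 0
G(6) = mex{0,0} = 1
G(7) = mex{1,1} = 0
G(8) = mex{0,2,0} = 1
G(9) = mex{1,0,1} = 2
G(10) = mex{2,1,0} = 3
G(11) = mex{3,0,1} = 2
G(12) = mex{2,1,2} = 0
G(13) = mex{0,2,0} = 1
G(14) = mex{1,3,1} = 0
G(15) = mex{0,2,0} = 1
G(16) = mex{1,0,1} = 2
G(17) = mex{2,1,2} = 0
G(18) = mex{0,0,3} = 1
G(19) = mex{1,1,2} = 0
G(20) = mex{0,2,0} = 1
G(21) = mex{1,0,1} = 2
G(22) = mex{2,1,0} = 3
G(23) = mex{3,0,1} = 2
G(24) = mex{2,1,2} = 0
G(25) = mex{0,2,0} = 1
G(n+12) = G(n) holds for n = 0,…,7 (a full window of length max(S) = 8), so the sequence is purely periodic with period 12.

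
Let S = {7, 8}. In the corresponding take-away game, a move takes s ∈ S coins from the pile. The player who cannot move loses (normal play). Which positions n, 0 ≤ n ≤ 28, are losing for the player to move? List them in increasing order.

0, 1, 2, 3, 4, 5, 6, 15, 16, 17, 18, 19, 20, 21

G(0) = 0
G(1) = mex{} = 0
G(2) = mex{} = 0
G(3) = mex{} = 0
G(4) = mex{} = 0
G(5) = mex{} = 0
G(6) = mex{} = 0
G(7) = mex{0} = 1
G(8) = mex{0,0} = 1
G(9) = mex{0,0} = 1
G(10) = mex{0,0} = 1
G(11) = mex{0,0} = 1
G(12) = mex{0,0} = 1
G(13) = mex{0,0} = 1
G(14) = mex{1,0} = 2
G(15) = mex{1,1} = 0
G(16) = mex{1,1} = 0
G(17) = mex{1,1} = 0
G(18) = mex{1,1} = 0
G(19) = mex{1,1} = 0
G(20) = mex{1,1} = 0
G(21) = mex{2,1} = 0
G(22) = mex{0,2} = 1
G(23) = mex{0,0} = 1
G(24) = mex{0,0} = 1
G(25) = mex{0,0} = 1
G(26) = mex{0,0} = 1
G(27) = mex{0,0} = 1
G(28) = mex{0,0} = 1
P-positions are exactly the n with G(n) = 0.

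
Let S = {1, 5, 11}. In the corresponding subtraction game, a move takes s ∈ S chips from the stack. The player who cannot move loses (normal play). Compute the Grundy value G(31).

1

n :  0  1  2  3  4  5  6  7  8  9 10 11 12 13 14 15 16 17 18 19 20 21 22 23 24 25 26 27 28 29 30 31
G :  0  1  0  1  0  1  0  1  0  1  0  1  0  1  0  1  0  1  0  1  0  1  0  1  0  1  0  1  0  1  0  1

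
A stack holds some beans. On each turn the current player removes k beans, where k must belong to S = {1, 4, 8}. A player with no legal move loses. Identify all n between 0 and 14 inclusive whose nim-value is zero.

G(0) = 0
G(1) = mex{0} = 1
G(2) = mex{1} = 0
G(3) = mex{0} = 1
G(4) = mex{1,0} = 2
G(5) = mex{2,1} = 0
G(6) = mex{0,0} = 1
G(7) = mex{1,1} = 0
G(8) = mex{0,2,0} = 1
G(9) = mex{1,0,1} = 2
G(10) = mex{2,1,0} = 3
G(11) = mex{3,0,1} = 2
G(12) = mex{2,1,2} = 0
G(13) = mex{0,2,0} = 1
G(14) = mex{1,3,1} = 0
P-positions are exactly the n with G(n) = 0.

0, 2, 5, 7, 12, 14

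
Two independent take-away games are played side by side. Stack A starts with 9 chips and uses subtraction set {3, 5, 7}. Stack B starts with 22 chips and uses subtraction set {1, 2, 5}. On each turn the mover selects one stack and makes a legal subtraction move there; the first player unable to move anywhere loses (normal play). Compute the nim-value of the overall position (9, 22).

2

Stack A, S = {3, 5, 7}:
n : 0 1 2 3 4 5 6 7 8 9
G : 0 0 0 1 1 1 2 2 2 3
G_A(9) = 3.
Stack B, S = {1, 2, 5}:
n :  0  1  2  3  4  5  6  7  8  9 10 11 12 13 14 15 16 17 18 19 20 21 22
G :  0  1  2  0  1  2  0  1  2  0  1  2  0  1  2  0  1  2  0  1  2  0  1
G_B(22) = 1.
Combined Grundy value = 3 ⊕ 1 = 2.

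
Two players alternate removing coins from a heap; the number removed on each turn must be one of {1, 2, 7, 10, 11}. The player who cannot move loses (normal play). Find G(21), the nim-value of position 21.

0

n :  0  1  2  3  4  5  6  7  8  9 10 11 12 13 14 15 16 17 18 19 20 21
G :  0  1  2  0  1  2  0  1  2  0  1  2  0  1  2  0  1  2  0  1  2  0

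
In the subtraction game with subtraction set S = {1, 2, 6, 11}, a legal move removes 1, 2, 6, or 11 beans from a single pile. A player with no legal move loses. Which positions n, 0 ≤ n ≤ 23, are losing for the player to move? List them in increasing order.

0, 3, 7, 10, 15, 19, 22

n :  0  1  2  3  4  5  6  7  8  9 10 11 12 13 14 15 16 17 18 19 20 21 22 23
G :  0  1  2  0  1  2  3  0  1  2  0  1  2  3  4  0  1  2  3  0  1  2  0  1
P-positions are exactly the n with G(n) = 0.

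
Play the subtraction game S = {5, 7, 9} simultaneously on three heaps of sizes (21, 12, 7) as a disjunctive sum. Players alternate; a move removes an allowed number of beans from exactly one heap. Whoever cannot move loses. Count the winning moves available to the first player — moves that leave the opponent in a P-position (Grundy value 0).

All heaps use S = {5, 7, 9}:
n :  0  1  2  3  4  5  6  7  8  9 10 11 12 13 14 15 16 17 18 19 20 21
G :  0  0  0  0  0  1  1  1  1  1  2  2  2  2  0  0  0  0  0  1  1  1
Heap A: G(21) = 1.
Heap B: G(12) = 2.
Heap C: G(7) = 1.
Combined Grundy value = 1 ⊕ 2 ⊕ 1 = 2.
A winning move leaves total XOR = 0, i.e. changes one component's Grundy value g to g ⊕ X where X is the current total.
Heap A: need g' = 1⊕2 = 3. Options: 21−5→G=0, 21−7→G=0, 21−9→G=2. Hits: 0.
Heap B: need g' = 2⊕2 = 0. Options: 12−5→G=1, 12−7→G=1, 12−9→G=0. Hits: 1.
Heap C: need g' = 1⊕2 = 3. Options: 7−5→G=0, 7−7→G=0. Hits: 0.

1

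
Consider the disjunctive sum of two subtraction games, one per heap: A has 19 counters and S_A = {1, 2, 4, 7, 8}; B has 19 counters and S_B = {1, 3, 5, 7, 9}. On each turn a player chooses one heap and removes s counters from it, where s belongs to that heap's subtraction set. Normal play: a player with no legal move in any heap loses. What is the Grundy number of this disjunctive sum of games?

Heap A, S = {1, 2, 4, 7, 8}:
n :  0  1  2  3  4  5  6  7  8  9 10 11 12 13 14 15 16 17 18 19
G :  0  1  2  0  1  2  0  1  2  0  1  2  0  1  2  0  1  2  0  1
G_A(19) = 1.
Heap B, S = {1, 3, 5, 7, 9}:
n :  0  1  2  3  4  5  6  7  8  9 10 11 12 13 14 15 16 17 18 19
G :  0  1  0  1  0  1  0  1  0  1  0  1  0  1  0  1  0  1  0  1
G_B(19) = 1.
Combined Grundy value = 1 ⊕ 1 = 0.

0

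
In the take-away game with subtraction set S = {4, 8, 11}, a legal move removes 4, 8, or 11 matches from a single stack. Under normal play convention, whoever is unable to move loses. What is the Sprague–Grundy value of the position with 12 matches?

3

G(0) = 0
G(1) = mex{} = 0
G(2) = mex{} = 0
G(3) = mex{} = 0
G(4) = mex{0} = 1
G(5) = mex{0} = 1
G(6) = mex{0} = 1
G(7) = mex{0} = 1
G(8) = mex{1,0} = 2
G(9) = mex{1,0} = 2
G(10) = mex{1,0} = 2
G(11) = mex{1,0,0} = 2
G(12) = mex{2,1,0} = 3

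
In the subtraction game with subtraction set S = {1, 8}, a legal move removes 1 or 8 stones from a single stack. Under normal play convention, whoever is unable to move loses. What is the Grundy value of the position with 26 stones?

2

G(0) = 0
G(1) = mex{0} = 1
G(2) = mex{1} = 0
G(3) = mex{0} = 1
G(4) = mex{1} = 0
G(5) = mex{0} = 1
G(6) = mex{1} = 0
G(7) = mex{0} = 1
G(8) = mex{1,0} = 2
G(9) = mex{2,1} = 0
G(10) = mex{0,0} = 1
G(11) = mex{1,1} = 0
G(12) = mex{0,0} = 1
G(13) = mex{1,1} = 0
G(14) = mex{0,0} = 1
G(15) = mex{1,1} = 0
G(16) = mex{0,2} = 1
G(17) = mex{1,0} = 2
G(18) = mex{2,1} = 0
G(19) = mex{0,0} = 1
G(20) = mex{1,1} = 0
G(21) = mex{0,0} = 1
G(22) = mex{1,1} = 0
G(23) = mex{0,0} = 1
G(24) = mex{1,1} = 0
G(25) = mex{0,2} = 1
G(26) = mex{1,0} = 2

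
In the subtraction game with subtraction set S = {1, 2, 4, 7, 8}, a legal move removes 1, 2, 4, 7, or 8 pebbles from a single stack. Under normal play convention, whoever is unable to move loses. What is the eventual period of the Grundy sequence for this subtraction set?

3

G(0) = 0
G(1) = mex{0} = 1
G(2) = mex{1,0} = 2
G(3) = mex{2,1} = 0
G(4) = mex{0,2,0} = 1
G(5) = mex{1,0,1} = 2
G(6) = mex{2,1,2} = 0
G(7) = mex{0,2,0,0} = 1
G(8) = mex{1,0,1,1,0} = 2
G(9) = mex{2,1,2,2,1} = 0
G(10) = mex{0,2,0,0,2} = 1
G(11) = mex{1,0,1,1,0} = 2
G(12) = mex{2,1,2,2,1} = 0
G(13) = mex{0,2,0,0,2} = 1
G(14) = mex{1,0,1,1,0} = 2
G(n+3) = G(n) holds for n = 0,…,7 (a full window of length max(S) = 8), so the sequence is purely periodic with period 3.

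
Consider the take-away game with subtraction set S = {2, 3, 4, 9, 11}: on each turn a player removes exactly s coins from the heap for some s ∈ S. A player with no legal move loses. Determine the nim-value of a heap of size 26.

n :  0  1  2  3  4  5  6  7  8  9 10 11 12 13 14 15 16 17 18 19 20 21 22 23 24 25 26
G :  0  0  1  1  2  2  0  0  1  1  2  2  3  0  0  1  1  2  2  0  0  1  1  2  2  3  0

0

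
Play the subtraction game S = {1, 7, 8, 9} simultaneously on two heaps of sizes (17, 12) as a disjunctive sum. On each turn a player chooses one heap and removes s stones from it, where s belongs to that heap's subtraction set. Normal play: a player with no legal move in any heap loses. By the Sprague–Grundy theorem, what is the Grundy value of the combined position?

All heaps use S = {1, 7, 8, 9}:
G(0) = 0
G(1) = mex{0} = 1
G(2) = mex{1} = 0
G(3) = mex{0} = 1
G(4) = mex{1} = 0
G(5) = mex{0} = 1
G(6) = mex{1} = 0
G(7) = mex{0,0} = 1
G(8) = mex{1,1,0} = 2
G(9) = mex{2,0,1,0} = 3
G(10) = mex{3,1,0,1} = 2
G(11) = mex{2,0,1,0} = 3
G(12) = mex{3,1,0,1} = 2
G(13) = mex{2,0,1,0} = 3
G(14) = mex{3,1,0,1} = 2
G(15) = mex{2,2,1,0} = 3
G(16) = mex{3,3,2,1} = 0
G(17) = mex{0,2,3,2} = 1
Heap A: G(17) = 1.
Heap B: G(12) = 2.
Combined Grundy value = 1 ⊕ 2 = 3.

3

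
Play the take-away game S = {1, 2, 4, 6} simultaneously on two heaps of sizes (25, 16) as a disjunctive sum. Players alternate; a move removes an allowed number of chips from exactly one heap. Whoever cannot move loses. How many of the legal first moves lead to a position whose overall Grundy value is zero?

3

All heaps use S = {1, 2, 4, 6}:
n :  0  1  2  3  4  5  6  7  8  9 10 11 12 13 14 15 16 17 18 19 20 21 22 23 24 25
G :  0  1  2  0  1  2  3  4  0  1  2  0  1  2  3  4  0  1  2  0  1  2  3  4  0  1
Heap A: G(25) = 1.
Heap B: G(16) = 0.
Combined Grundy value = 1 ⊕ 0 = 1.
A winning move leaves total XOR = 0, i.e. changes one component's Grundy value g to g ⊕ X where X is the current total.
Heap A: need g' = 1⊕1 = 0. Options: 25−1→G=0, 25−2→G=4, 25−4→G=2, 25−6→G=0. Hits: 2.
Heap B: need g' = 0⊕1 = 1. Options: 16−1→G=4, 16−2→G=3, 16−4→G=1, 16−6→G=2. Hits: 1.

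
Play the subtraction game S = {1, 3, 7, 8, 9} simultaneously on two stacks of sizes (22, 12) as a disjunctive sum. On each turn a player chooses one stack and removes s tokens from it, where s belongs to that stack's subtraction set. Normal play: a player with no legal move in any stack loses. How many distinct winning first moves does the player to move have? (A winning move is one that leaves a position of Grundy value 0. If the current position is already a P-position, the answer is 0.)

All stacks use S = {1, 3, 7, 8, 9}:
G(0) = 0
G(1) = mex{0} = 1
G(2) = mex{1} = 0
G(3) = mex{0,0} = 1
G(4) = mex{1,1} = 0
G(5) = mex{0,0} = 1
G(6) = mex{1,1} = 0
G(7) = mex{0,0,0} = 1
G(8) = mex{1,1,1,0} = 2
G(9) = mex{2,0,0,1,0} = 3
G(10) = mex{3,1,1,0,1} = 2
G(11) = mex{2,2,0,1,0} = 3
G(12) = mex{3,3,1,0,1} = 2
G(13) = mex{2,2,0,1,0} = 3
G(14) = mex{3,3,1,0,1} = 2
G(15) = mex{2,2,2,1,0} = 3
G(16) = mex{3,3,3,2,1} = 0
G(17) = mex{0,2,2,3,2} = 1
G(18) = mex{1,3,3,2,3} = 0
G(19) = mex{0,0,2,3,2} = 1
G(20) = mex{1,1,3,2,3} = 0
G(21) = mex{0,0,2,3,2} = 1
G(22) = mex{1,1,3,2,3} = 0
Stack A: G(22) = 0.
Stack B: G(12) = 2.
Combined Grundy value = 0 ⊕ 2 = 2.
A winning move leaves total XOR = 0, i.e. changes one component's Grundy value g to g ⊕ X where X is the current total.
Stack A: need g' = 0⊕2 = 2. Options: 22−1→G=1, 22−3→G=1, 22−7→G=3, 22−8→G=2, 22−9→G=3. Hits: 1.
Stack B: need g' = 2⊕2 = 0. Options: 12−1→G=3, 12−3→G=3, 12−7→G=1, 12−8→G=0, 12−9→G=1. Hits: 1.

2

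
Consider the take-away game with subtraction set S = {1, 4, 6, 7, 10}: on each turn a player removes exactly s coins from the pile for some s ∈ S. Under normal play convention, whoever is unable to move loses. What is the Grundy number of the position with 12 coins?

n :  0  1  2  3  4  5  6  7  8  9 10 11 12
G :  0  1  0  1  2  0  1  2  3  2  3  4  2

2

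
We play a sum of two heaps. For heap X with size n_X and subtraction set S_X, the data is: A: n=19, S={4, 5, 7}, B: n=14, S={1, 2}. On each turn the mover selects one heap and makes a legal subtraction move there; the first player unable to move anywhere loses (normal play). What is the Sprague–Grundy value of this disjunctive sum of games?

Heap A, S = {4, 5, 7}:
n :  0  1  2  3  4  5  6  7  8  9 10 11 12 13 14 15 16 17 18 19
G :  0  0  0  0  1  1  1  1  2  2  2  0  0  0  0  1  1  1  1  2
G_A(19) = 2.
Heap B, S = {1, 2}:
n :  0  1  2  3  4  5  6  7  8  9 10 11 12 13 14
G :  0  1  2  0  1  2  0  1  2  0  1  2  0  1  2
G_B(14) = 2.
Combined Grundy value = 2 ⊕ 2 = 0.

0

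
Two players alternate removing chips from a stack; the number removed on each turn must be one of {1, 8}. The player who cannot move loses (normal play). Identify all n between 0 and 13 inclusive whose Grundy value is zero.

0, 2, 4, 6, 9, 11, 13

G(0) = 0
G(1) = mex{0} = 1
G(2) = mex{1} = 0
G(3) = mex{0} = 1
G(4) = mex{1} = 0
G(5) = mex{0} = 1
G(6) = mex{1} = 0
G(7) = mex{0} = 1
G(8) = mex{1,0} = 2
G(9) = mex{2,1} = 0
G(10) = mex{0,0} = 1
G(11) = mex{1,1} = 0
G(12) = mex{0,0} = 1
G(13) = mex{1,1} = 0
P-positions are exactly the n with G(n) = 0.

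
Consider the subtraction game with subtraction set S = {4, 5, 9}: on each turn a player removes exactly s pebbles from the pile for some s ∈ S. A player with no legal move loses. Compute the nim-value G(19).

1

n :  0  1  2  3  4  5  6  7  8  9 10 11 12 13 14 15 16 17 18 19
G :  0  0  0  0  1  1  1  1  2  2  2  2  3  0  0  0  0  1  1  1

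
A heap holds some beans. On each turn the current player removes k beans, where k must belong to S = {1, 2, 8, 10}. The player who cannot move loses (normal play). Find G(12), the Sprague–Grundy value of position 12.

0

n :  0  1  2  3  4  5  6  7  8  9 10 11 12
G :  0  1  2  0  1  2  0  1  2  0  1  2  0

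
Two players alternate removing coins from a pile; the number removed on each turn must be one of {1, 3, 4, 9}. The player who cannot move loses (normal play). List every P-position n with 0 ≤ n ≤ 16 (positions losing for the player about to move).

G(0) = 0
G(1) = mex{0} = 1
G(2) = mex{1} = 0
G(3) = mex{0,0} = 1
G(4) = mex{1,1,0} = 2
G(5) = mex{2,0,1} = 3
G(6) = mex{3,1,0} = 2
G(7) = mex{2,2,1} = 0
G(8) = mex{0,3,2} = 1
G(9) = mex{1,2,3,0} = 4
G(10) = mex{4,0,2,1} = 3
G(11) = mex{3,1,0,0} = 2
G(12) = mex{2,4,1,1} = 0
G(13) = mex{0,3,4,2} = 1
G(14) = mex{1,2,3,3} = 0
G(15) = mex{0,0,2,2} = 1
G(16) = mex{1,1,0,0} = 2
P-positions are exactly the n with G(n) = 0.

0, 2, 7, 12, 14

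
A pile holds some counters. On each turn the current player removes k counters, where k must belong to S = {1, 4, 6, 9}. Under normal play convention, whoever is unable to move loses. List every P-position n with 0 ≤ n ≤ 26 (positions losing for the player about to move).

0, 2, 5, 7, 10, 12, 15, 17, 20, 22, 25

G(0) = 0
G(1) = mex{0} = 1
G(2) = mex{1} = 0
G(3) = mex{0} = 1
G(4) = mex{1,0} = 2
G(5) = mex{2,1} = 0
G(6) = mex{0,0,0} = 1
G(7) = mex{1,1,1} = 0
G(8) = mex{0,2,0} = 1
G(9) = mex{1,0,1,0} = 2
G(10) = mex{2,1,2,1} = 0
G(11) = mex{0,0,0,0} = 1
G(12) = mex{1,1,1,1} = 0
G(13) = mex{0,2,0,2} = 1
G(14) = mex{1,0,1,0} = 2
G(15) = mex{2,1,2,1} = 0
G(16) = mex{0,0,0,0} = 1
G(17) = mex{1,1,1,1} = 0
G(18) = mex{0,2,0,2} = 1
G(19) = mex{1,0,1,0} = 2
G(20) = mex{2,1,2,1} = 0
G(21) = mex{0,0,0,0} = 1
G(22) = mex{1,1,1,1} = 0
G(23) = mex{0,2,0,2} = 1
G(24) = mex{1,0,1,0} = 2
G(25) = mex{2,1,2,1} = 0
G(26) = mex{0,0,0,0} = 1
P-positions are exactly the n with G(n) = 0.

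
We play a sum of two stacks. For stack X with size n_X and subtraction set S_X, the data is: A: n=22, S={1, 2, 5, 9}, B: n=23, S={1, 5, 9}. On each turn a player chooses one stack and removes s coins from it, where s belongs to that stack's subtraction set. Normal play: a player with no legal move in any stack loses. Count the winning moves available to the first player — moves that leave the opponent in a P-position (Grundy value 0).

Stack A, S = {1, 2, 5, 9}:
n :  0  1  2  3  4  5  6  7  8  9 10 11 12 13 14 15 16 17 18 19 20 21 22
G :  0  1  2  0  1  2  0  1  2  3  0  1  2  0  1  2  0  1  2  3  0  1  2
G_A(22) = 2.
Stack B, S = {1, 5, 9}:
n :  0  1  2  3  4  5  6  7  8  9 10 11 12 13 14 15 16 17 18 19 20 21 22 23
G :  0  1  0  1  0  1  0  1  0  1  0  1  0  1  0  1  0  1  0  1  0  1  0  1
G_B(23) = 1.
Combined Grundy value = 2 ⊕ 1 = 3.
A winning move leaves total XOR = 0, i.e. changes one component's Grundy value g to g ⊕ X where X is the current total.
Stack A: need g' = 2⊕3 = 1. Options: 22−1→G=1, 22−2→G=0, 22−5→G=1, 22−9→G=0. Hits: 2.
Stack B: need g' = 1⊕3 = 2. Options: 23−1→G=0, 23−5→G=0, 23−9→G=0. Hits: 0.

2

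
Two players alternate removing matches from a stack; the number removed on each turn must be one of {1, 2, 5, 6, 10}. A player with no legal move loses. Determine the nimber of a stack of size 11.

n :  0  1  2  3  4  5  6  7  8  9 10 11
G :  0  1  2  0  1  2  3  0  1  2  3  0

0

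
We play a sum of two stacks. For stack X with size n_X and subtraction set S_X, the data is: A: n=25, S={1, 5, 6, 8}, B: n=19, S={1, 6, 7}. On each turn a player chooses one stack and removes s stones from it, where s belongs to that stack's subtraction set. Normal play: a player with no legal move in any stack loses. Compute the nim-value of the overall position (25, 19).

2

Stack A, S = {1, 5, 6, 8}:
n :  0  1  2  3  4  5  6  7  8  9 10 11 12 13 14 15 16 17 18 19 20 21 22 23 24 25
G :  0  1  0  1  0  1  2  3  2  3  2  0  1  0  1  0  1  2  3  2  3  2  0  1  0  1
G_A(25) = 1.
Stack B, S = {1, 6, 7}:
n :  0  1  2  3  4  5  6  7  8  9 10 11 12 13 14 15 16 17 18 19
G :  0  1  0  1  0  1  2  3  2  3  2  3  0  1  0  1  0  1  2  3
G_B(19) = 3.
Combined Grundy value = 1 ⊕ 3 = 2.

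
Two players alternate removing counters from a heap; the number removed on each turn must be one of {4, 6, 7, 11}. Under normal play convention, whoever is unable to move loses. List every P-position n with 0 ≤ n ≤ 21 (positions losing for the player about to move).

G(0) = 0
G(1) = mex{} = 0
G(2) = mex{} = 0
G(3) = mex{} = 0
G(4) = mex{0} = 1
G(5) = mex{0} = 1
G(6) = mex{0,0} = 1
G(7) = mex{0,0,0} = 1
G(8) = mex{1,0,0} = 2
G(9) = mex{1,0,0} = 2
G(10) = mex{1,1,0} = 2
G(11) = mex{1,1,1,0} = 2
G(12) = mex{2,1,1,0} = 3
G(13) = mex{2,1,1,0} = 3
G(14) = mex{2,2,1,0} = 3
G(15) = mex{2,2,2,1} = 0
G(16) = mex{3,2,2,1} = 0
G(17) = mex{3,2,2,1} = 0
G(18) = mex{3,3,2,1} = 0
G(19) = mex{0,3,3,2} = 1
G(20) = mex{0,3,3,2} = 1
G(21) = mex{0,0,3,2} = 1
P-positions are exactly the n with G(n) = 0.

0, 1, 2, 3, 15, 16, 17, 18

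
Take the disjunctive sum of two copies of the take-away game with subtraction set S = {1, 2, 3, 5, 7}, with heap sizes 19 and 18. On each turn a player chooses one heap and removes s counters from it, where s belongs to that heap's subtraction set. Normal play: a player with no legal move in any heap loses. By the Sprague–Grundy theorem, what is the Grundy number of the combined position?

1

All heaps use S = {1, 2, 3, 5, 7}:
n :  0  1  2  3  4  5  6  7  8  9 10 11 12 13 14 15 16 17 18 19
G :  0  1  2  3  0  1  2  3  0  1  2  3  0  1  2  3  0  1  2  3
Heap A: G(19) = 3.
Heap B: G(18) = 2.
Combined Grundy value = 3 ⊕ 2 = 1.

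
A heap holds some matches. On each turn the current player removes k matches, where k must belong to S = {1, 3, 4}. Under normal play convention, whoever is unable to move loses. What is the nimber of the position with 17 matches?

G(0) = 0
G(1) = mex{0} = 1
G(2) = mex{1} = 0
G(3) = mex{0,0} = 1
G(4) = mex{1,1,0} = 2
G(5) = mex{2,0,1} = 3
G(6) = mex{3,1,0} = 2
G(7) = mex{2,2,1} = 0
G(8) = mex{0,3,2} = 1
G(9) = mex{1,2,3} = 0
G(10) = mex{0,0,2} = 1
G(11) = mex{1,1,0} = 2
G(12) = mex{2,0,1} = 3
G(13) = mex{3,1,0} = 2
G(14) = mex{2,2,1} = 0
G(15) = mex{0,3,2} = 1
G(16) = mex{1,2,3} = 0
G(17) = mex{0,0,2} = 1

1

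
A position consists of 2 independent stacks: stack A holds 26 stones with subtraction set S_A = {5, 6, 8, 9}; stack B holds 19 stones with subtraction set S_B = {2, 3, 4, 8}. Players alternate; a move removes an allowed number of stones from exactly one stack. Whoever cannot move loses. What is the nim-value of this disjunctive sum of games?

2

Stack A, S = {5, 6, 8, 9}:
G(0) = 0
G(1) = mex{} = 0
G(2) = mex{} = 0
G(3) = mex{} = 0
G(4) = mex{} = 0
G(5) = mex{0} = 1
G(6) = mex{0,0} = 1
G(7) = mex{0,0} = 1
G(8) = mex{0,0,0} = 1
G(9) = mex{0,0,0,0} = 1
G(10) = mex{1,0,0,0} = 2
G(11) = mex{1,1,0,0} = 2
G(12) = mex{1,1,0,0} = 2
G(13) = mex{1,1,1,0} = 2
G(14) = mex{1,1,1,1} = 0
G(15) = mex{2,1,1,1} = 0
G(16) = mex{2,2,1,1} = 0
G(17) = mex{2,2,1,1} = 0
G(18) = mex{2,2,2,1} = 0
G(19) = mex{0,2,2,2} = 1
G(20) = mex{0,0,2,2} = 1
G(21) = mex{0,0,2,2} = 1
G(22) = mex{0,0,0,2} = 1
G(23) = mex{0,0,0,0} = 1
G(24) = mex{1,0,0,0} = 2
G(25) = mex{1,1,0,0} = 2
G(26) = mex{1,1,0,0} = 2
G_A(26) = 2.
Stack B, S = {2, 3, 4, 8}:
G(0) = 0
G(1) = mex{} = 0
G(2) = mex{0} = 1
G(3) = mex{0,0} = 1
G(4) = mex{1,0,0} = 2
G(5) = mex{1,1,0} = 2
G(6) = mex{2,1,1} = 0
G(7) = mex{2,2,1} = 0
G(8) = mex{0,2,2,0} = 1
G(9) = mex{0,0,2,0} = 1
G(10) = mex{1,0,0,1} = 2
G(11) = mex{1,1,0,1} = 2
G(12) = mex{2,1,1,2} = 0
G(13) = mex{2,2,1,2} = 0
G(14) = mex{0,2,2,0} = 1
G(15) = mex{0,0,2,0} = 1
G(16) = mex{1,0,0,1} = 2
G(17) = mex{1,1,0,1} = 2
G(18) = mex{2,1,1,2} = 0
G(19) = mex{2,2,1,2} = 0
G_B(19) = 0.
Combined Grundy value = 2 ⊕ 0 = 2.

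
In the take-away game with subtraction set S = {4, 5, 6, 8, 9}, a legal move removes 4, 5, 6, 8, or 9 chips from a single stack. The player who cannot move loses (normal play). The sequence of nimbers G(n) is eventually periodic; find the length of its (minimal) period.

n :  0  1  2  3  4  5  6  7  8  9 10 11 12 13 14 15 16 17 18 19 20 21 22 23 24 25 26 27
G :  0  0  0  0  1  1  1  1  2  2  2  2  3  0  0  0  0  1  1  1  1  2  2  2  2  3  0  0
G(n+13) = G(n) holds for n = 0,…,8 (a full window of length max(S) = 9), so the sequence is purely periodic with period 13.

13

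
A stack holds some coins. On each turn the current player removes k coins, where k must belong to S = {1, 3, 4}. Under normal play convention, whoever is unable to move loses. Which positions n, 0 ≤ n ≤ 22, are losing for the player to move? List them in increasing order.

0, 2, 7, 9, 14, 16, 21

n :  0  1  2  3  4  5  6  7  8  9 10 11 12 13 14 15 16 17 18 19 20 21 22
G :  0  1  0  1  2  3  2  0  1  0  1  2  3  2  0  1  0  1  2  3  2  0  1
P-positions are exactly the n with G(n) = 0.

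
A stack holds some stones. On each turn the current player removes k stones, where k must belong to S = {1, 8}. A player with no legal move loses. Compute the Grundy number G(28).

n :  0  1  2  3  4  5  6  7  8  9 10 11 12 13 14 15 16 17 18 19 20 21 22 23 24 25 26 27 28
G :  0  1  0  1  0  1  0  1  2  0  1  0  1  0  1  0  1  2  0  1  0  1  0  1  0  1  2  0  1

1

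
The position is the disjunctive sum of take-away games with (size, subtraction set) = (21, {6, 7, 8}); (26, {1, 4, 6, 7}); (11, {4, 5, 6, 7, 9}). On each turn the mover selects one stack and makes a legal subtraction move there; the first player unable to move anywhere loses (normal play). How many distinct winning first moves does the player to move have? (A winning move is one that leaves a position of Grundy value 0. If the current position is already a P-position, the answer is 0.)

5

Stack A, S = {6, 7, 8}:
G(0) = 0
G(1) = mex{} = 0
G(2) = mex{} = 0
G(3) = mex{} = 0
G(4) = mex{} = 0
G(5) = mex{} = 0
G(6) = mex{0} = 1
G(7) = mex{0,0} = 1
G(8) = mex{0,0,0} = 1
G(9) = mex{0,0,0} = 1
G(10) = mex{0,0,0} = 1
G(11) = mex{0,0,0} = 1
G(12) = mex{1,0,0} = 2
G(13) = mex{1,1,0} = 2
G(14) = mex{1,1,1} = 0
G(15) = mex{1,1,1} = 0
G(16) = mex{1,1,1} = 0
G(17) = mex{1,1,1} = 0
G(18) = mex{2,1,1} = 0
G(19) = mex{2,2,1} = 0
G(20) = mex{0,2,2} = 1
G(21) = mex{0,0,2} = 1
G_A(21) = 1.
Stack B, S = {1, 4, 6, 7}:
G(0) = 0
G(1) = mex{0} = 1
G(2) = mex{1} = 0
G(3) = mex{0} = 1
G(4) = mex{1,0} = 2
G(5) = mex{2,1} = 0
G(6) = mex{0,0,0} = 1
G(7) = mex{1,1,1,0} = 2
G(8) = mex{2,2,0,1} = 3
G(9) = mex{3,0,1,0} = 2
G(10) = mex{2,1,2,1} = 0
G(11) = mex{0,2,0,2} = 1
G(12) = mex{1,3,1,0} = 2
G(13) = mex{2,2,2,1} = 0
G(14) = mex{0,0,3,2} = 1
G(15) = mex{1,1,2,3} = 0
G(16) = mex{0,2,0,2} = 1
G(17) = mex{1,0,1,0} = 2
G(18) = mex{2,1,2,1} = 0
G(19) = mex{0,0,0,2} = 1
G(20) = mex{1,1,1,0} = 2
G(21) = mex{2,2,0,1} = 3
G(22) = mex{3,0,1,0} = 2
G(23) = mex{2,1,2,1} = 0
G(24) = mex{0,2,0,2} = 1
G(25) = mex{1,3,1,0} = 2
G(26) = mex{2,2,2,1} = 0
G_B(26) = 0.
Stack C, S = {4, 5, 6, 7, 9}:
G(0) = 0
G(1) = mex{} = 0
G(2) = mex{} = 0
G(3) = mex{} = 0
G(4) = mex{0} = 1
G(5) = mex{0,0} = 1
G(6) = mex{0,0,0} = 1
G(7) = mex{0,0,0,0} = 1
G(8) = mex{1,0,0,0} = 2
G(9) = mex{1,1,0,0,0} = 2
G(10) = mex{1,1,1,0,0} = 2
G(11) = mex{1,1,1,1,0} = 2
G_C(11) = 2.
Combined Grundy value = 1 ⊕ 0 ⊕ 2 = 3.
A winning move leaves total XOR = 0, i.e. changes one component's Grundy value g to g ⊕ X where X is the current total.
Stack A: need g' = 1⊕3 = 2. Options: 21−6→G=0, 21−7→G=0, 21−8→G=2. Hits: 1.
Stack B: need g' = 0⊕3 = 3. Options: 26−1→G=2, 26−4→G=2, 26−6→G=2, 26−7→G=1. Hits: 0.
Stack C: need g' = 2⊕3 = 1. Options: 11−4→G=1, 11−5→G=1, 11−6→G=1, 11−7→G=1, 11−9→G=0. Hits: 4.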